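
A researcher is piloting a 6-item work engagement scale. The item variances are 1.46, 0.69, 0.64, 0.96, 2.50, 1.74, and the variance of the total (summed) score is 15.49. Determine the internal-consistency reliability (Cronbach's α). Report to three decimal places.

ΣVar(i) = 1.46 + 0.69 + 0.64 + 0.96 + 2.50 + 1.74 = 7.99
α = (k/(k−1))·(1 − ΣVar(i)/σ²_T) = (6/5)·(1 − 7.99/15.49) = 0.581

α = 0.581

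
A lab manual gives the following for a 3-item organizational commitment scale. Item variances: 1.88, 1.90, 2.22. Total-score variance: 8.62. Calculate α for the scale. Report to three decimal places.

α = 0.456

Σσ²ᵢ = 1.88 + 1.90 + 2.22 = 6.00
α = (k/(k−1))·(1 − Σσ²ᵢ/σ²_total) = (3/2)·(1 − 6.00/8.62) = 0.456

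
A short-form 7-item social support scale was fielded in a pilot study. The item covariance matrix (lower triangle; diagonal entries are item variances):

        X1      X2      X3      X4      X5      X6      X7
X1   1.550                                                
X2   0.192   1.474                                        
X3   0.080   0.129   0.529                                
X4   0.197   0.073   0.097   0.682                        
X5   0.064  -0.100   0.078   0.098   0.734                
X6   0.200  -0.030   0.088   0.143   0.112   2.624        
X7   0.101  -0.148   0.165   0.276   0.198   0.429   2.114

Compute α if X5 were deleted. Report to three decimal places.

Remaining items: X1, X2, X3, X4, X6, X7 (k = 6).
Σσ²ᵢ = 1.550 + 1.474 + 0.529 + 0.682 + 2.624 + 2.114 = 8.973
Var(T) = 8.973 + 2 × 1.992 = 12.957
α (item deleted) = (6/5)·(1 − 8.973/12.957) = 0.369

α = 0.369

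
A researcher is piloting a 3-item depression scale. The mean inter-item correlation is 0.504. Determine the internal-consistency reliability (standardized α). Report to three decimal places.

Standardized α = k·r̄ / (1 + (k−1)·r̄) = 3 × 0.504 / (1 + 2 × 0.504)
  = 1.5120 / 2.0080 = 0.753

α = 0.753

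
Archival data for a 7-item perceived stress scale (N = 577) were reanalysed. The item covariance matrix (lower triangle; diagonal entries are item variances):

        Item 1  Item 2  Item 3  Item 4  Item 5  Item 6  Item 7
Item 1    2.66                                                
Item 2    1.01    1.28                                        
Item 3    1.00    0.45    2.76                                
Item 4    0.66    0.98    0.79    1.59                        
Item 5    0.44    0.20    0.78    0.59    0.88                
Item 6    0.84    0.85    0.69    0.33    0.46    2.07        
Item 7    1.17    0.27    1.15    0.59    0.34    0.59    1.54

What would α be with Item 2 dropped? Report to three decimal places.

Remaining items: Item 1, Item 3, Item 4, Item 5, Item 6, Item 7 (k = 6).
Σσᵢ² = 2.66 + 2.76 + 1.59 + 0.88 + 2.07 + 1.54 = 11.50
σ²_total = 11.50 + 2 × 10.42 = 32.34
α (item deleted) = (6/5)·(1 − 11.50/32.34) = 0.773

α = 0.773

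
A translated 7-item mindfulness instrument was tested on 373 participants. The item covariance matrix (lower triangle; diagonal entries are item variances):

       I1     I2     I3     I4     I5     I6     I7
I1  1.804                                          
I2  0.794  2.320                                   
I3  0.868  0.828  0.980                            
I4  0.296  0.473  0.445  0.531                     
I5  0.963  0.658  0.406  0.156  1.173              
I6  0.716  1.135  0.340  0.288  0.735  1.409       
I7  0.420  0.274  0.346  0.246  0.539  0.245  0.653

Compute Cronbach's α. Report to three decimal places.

Cronbach's α = 0.835

Σσ²ᵢ = 1.804 + 2.320 + 0.980 + 0.531 + 1.173 + 1.409 + 0.653 = 8.870
Sum of the distinct covariances = 11.171
σ²_T = 8.870 + 2 × 11.171 = 31.212
α = (k/(k−1))·(1 − Σσ²ᵢ/σ²_T) = (7/6)·(1 − 8.870/31.212) = 0.835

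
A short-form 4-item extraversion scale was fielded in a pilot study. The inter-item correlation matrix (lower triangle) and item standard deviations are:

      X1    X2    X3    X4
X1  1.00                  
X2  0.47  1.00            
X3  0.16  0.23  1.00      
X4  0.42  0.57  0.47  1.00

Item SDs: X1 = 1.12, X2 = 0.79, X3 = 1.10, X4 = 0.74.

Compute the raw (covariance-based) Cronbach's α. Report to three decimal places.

Σσ²ᵢ = 1.12² + 0.79² + 1.10² + 0.74² = 3.6361
Covariances σ_ij = r_ij · s_i · s_j:
  σ(X1,X2) = 0.47 × 1.12 × 0.79 = 0.4159
  σ(X1,X3) = 0.16 × 1.12 × 1.10 = 0.1971
  σ(X1,X4) = 0.42 × 1.12 × 0.74 = 0.3481
  σ(X2,X3) = 0.23 × 0.79 × 1.10 = 0.1999
  σ(X2,X4) = 0.57 × 0.79 × 0.74 = 0.3332
  σ(X3,X4) = 0.47 × 1.10 × 0.74 = 0.3826
σ²_T = Σσ²ᵢ + 2·Σσ_ij = 3.6361 + 2 × 1.8768 = 7.3897
α = (4/3)·(1 − 3.6361/7.3897) = 0.677

α = 0.677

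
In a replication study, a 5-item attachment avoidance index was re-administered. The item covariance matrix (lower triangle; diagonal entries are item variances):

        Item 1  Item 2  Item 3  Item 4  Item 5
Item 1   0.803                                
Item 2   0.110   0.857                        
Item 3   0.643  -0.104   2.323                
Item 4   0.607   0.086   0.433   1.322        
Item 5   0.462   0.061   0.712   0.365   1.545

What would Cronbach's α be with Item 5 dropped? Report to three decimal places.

Remaining items: Item 1, Item 2, Item 3, Item 4 (k = 4).
ΣVar(i) = 0.803 + 0.857 + 2.323 + 1.322 = 5.305
σ²_T = 5.305 + 2 × 1.775 = 8.855
α (item deleted) = (4/3)·(1 − 5.305/8.855) = 0.535

α = 0.535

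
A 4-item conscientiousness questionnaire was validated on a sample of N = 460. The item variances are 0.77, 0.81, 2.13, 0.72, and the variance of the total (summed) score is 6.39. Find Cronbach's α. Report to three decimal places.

Σσᵢ² = 0.77 + 0.81 + 2.13 + 0.72 = 4.43
α = (k/(k−1))·(1 − Σσᵢ²/σ²_T) = (4/3)·(1 − 4.43/6.39) = 0.409

α = 0.409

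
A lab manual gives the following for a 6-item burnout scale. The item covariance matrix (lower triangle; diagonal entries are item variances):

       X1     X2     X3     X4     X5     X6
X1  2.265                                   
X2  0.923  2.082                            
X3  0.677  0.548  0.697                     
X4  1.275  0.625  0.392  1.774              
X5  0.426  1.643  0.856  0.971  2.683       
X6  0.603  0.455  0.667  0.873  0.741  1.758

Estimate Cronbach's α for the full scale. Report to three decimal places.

sum of item variances = 2.265 + 2.082 + 0.697 + 1.774 + 2.683 + 1.758 = 11.259
Sum of off-diagonal covariances = 11.675
total variance = 11.259 + 2 × 11.675 = 34.609
α = (k/(k−1))·(1 − sum of item variances/total variance) = (6/5)·(1 − 11.259/34.609) = 0.810

α = 0.810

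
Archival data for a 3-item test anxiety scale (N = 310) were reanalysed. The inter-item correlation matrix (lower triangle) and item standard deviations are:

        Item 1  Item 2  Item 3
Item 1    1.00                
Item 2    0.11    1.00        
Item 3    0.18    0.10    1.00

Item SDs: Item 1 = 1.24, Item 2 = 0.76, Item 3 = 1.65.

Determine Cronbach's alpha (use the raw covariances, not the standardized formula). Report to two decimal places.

Σσ²ᵢ = 1.24² + 0.76² + 1.65² = 4.8377
Covariances σ_ij = r_ij · s_i · s_j:
  σ(Item 1,Item 2) = 0.11 × 1.24 × 0.76 = 0.1037
  σ(Item 1,Item 3) = 0.18 × 1.24 × 1.65 = 0.3683
  σ(Item 2,Item 3) = 0.10 × 0.76 × 1.65 = 0.1254
σ²_T = Σσ²ᵢ + 2·Σσ_ij = 4.8377 + 2 × 0.5974 = 6.0325
α = (3/2)·(1 − 4.8377/6.0325) = 0.30

α = 0.30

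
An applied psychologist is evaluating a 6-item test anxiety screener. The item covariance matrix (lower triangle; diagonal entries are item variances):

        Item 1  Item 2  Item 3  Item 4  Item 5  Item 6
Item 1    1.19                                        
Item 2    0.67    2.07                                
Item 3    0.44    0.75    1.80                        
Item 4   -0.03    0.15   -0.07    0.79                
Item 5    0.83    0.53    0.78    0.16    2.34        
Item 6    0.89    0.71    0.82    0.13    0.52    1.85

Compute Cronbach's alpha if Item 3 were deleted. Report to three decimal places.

Remaining items: Item 1, Item 2, Item 4, Item 5, Item 6 (k = 5).
sum of item variances = 1.19 + 2.07 + 0.79 + 2.34 + 1.85 = 8.24
σ²_T = 8.24 + 2 × 4.56 = 17.36
α (item deleted) = (5/4)·(1 − 8.24/17.36) = 0.657

Cronbach's alpha = 0.657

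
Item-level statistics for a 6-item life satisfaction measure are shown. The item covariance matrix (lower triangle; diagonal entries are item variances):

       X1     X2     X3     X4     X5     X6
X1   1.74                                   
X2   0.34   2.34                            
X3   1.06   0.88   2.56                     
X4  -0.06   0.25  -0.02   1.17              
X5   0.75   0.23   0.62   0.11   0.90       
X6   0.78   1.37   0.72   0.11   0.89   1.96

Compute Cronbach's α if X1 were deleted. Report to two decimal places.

Remaining items: X2, X3, X4, X5, X6 (k = 5).
Σσ²ᵢ = 2.34 + 2.56 + 1.17 + 0.90 + 1.96 = 8.93
total variance = 8.93 + 2 × 5.16 = 19.25
α (item deleted) = (5/4)·(1 − 8.93/19.25) = 0.67

α = 0.67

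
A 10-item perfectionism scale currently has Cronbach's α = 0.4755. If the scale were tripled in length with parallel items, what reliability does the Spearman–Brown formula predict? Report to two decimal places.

predicted reliability = 0.73

Length factor m = 3
α' = m·α / (1 + (m−1)·α)
   = 3 × 0.4755 / (1 + (3 − 1) × 0.4755)
   = 1.4265 / 1.9510 = 0.73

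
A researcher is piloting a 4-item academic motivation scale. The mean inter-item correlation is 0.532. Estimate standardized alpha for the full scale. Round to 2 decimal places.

Standardized α = k·r̄ / (1 + (k−1)·r̄) = 4 × 0.532 / (1 + 3 × 0.532)
  = 2.1280 / 2.5960 = 0.82

α = 0.82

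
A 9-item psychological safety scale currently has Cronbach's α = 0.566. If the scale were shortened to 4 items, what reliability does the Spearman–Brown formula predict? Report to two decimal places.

predicted reliability = 0.37

Length factor m = 4/9 = 0.4444
α' = m·α / (1 − (1−m)·α)
   = 4/9 × 0.566 / (1 − (1 − 4/9) × 0.566)
   = 0.2516 / 0.6856 = 0.37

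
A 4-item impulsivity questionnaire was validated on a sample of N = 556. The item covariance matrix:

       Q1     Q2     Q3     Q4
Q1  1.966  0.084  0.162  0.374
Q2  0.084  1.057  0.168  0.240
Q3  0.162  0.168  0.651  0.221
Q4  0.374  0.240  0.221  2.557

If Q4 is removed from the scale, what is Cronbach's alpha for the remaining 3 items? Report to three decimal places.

Remaining items: Q1, Q2, Q3 (k = 3).
ΣVar(i) = 1.966 + 1.057 + 0.651 = 3.674
σ²_T = 3.674 + 2 × 0.414 = 4.502
α (item deleted) = (3/2)·(1 − 3.674/4.502) = 0.276

α = 0.276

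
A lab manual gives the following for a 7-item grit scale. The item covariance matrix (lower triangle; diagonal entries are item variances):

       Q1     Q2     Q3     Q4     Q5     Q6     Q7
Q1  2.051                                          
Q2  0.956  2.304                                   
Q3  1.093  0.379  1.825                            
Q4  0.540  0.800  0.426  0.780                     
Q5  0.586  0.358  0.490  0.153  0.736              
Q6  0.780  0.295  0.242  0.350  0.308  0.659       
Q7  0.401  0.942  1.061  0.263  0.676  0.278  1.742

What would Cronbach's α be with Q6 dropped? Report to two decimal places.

Cronbach's α = 0.79

Remaining items: Q1, Q2, Q3, Q4, Q5, Q7 (k = 6).
Σσ²ᵢ = 2.051 + 2.304 + 1.825 + 0.780 + 0.736 + 1.742 = 9.438
σ²_total = 9.438 + 2 × 9.124 = 27.686
α (item deleted) = (6/5)·(1 − 9.438/27.686) = 0.79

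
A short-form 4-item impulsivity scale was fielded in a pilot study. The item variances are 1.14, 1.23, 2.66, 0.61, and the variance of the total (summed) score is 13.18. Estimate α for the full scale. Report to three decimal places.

ΣVar(i) = 1.14 + 1.23 + 2.66 + 0.61 = 5.64
α = (k/(k−1))·(1 − ΣVar(i)/σ²_T) = (4/3)·(1 − 5.64/13.18) = 0.763

α = 0.763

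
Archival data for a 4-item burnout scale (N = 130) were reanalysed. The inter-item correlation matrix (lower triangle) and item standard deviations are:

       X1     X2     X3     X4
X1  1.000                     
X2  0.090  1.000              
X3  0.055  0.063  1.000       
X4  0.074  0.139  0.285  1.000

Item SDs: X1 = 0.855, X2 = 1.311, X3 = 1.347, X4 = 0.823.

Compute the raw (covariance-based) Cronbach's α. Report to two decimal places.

Cronbach's α = 0.32

Σσ²ᵢ = 0.855² + 1.311² + 1.347² + 0.823² = 4.9415
Covariances σ_ij = r_ij · s_i · s_j:
  σ(X1,X2) = 0.090 × 0.855 × 1.311 = 0.1009
  σ(X1,X3) = 0.055 × 0.855 × 1.347 = 0.0633
  σ(X1,X4) = 0.074 × 0.855 × 0.823 = 0.0521
  σ(X2,X3) = 0.063 × 1.311 × 1.347 = 0.1113
  σ(X2,X4) = 0.139 × 1.311 × 0.823 = 0.1500
  σ(X3,X4) = 0.285 × 1.347 × 0.823 = 0.3159
σ²_T = Σσ²ᵢ + 2·Σσ_ij = 4.9415 + 2 × 0.7935 = 6.5285
α = (4/3)·(1 − 4.9415/6.5285) = 0.32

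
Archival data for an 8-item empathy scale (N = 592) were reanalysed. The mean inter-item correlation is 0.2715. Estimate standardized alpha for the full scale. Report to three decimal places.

Standardized α = k·r̄ / (1 + (k−1)·r̄) = 8 × 0.2715 / (1 + 7 × 0.2715)
  = 2.1720 / 2.9005 = 0.749

standardized alpha = 0.749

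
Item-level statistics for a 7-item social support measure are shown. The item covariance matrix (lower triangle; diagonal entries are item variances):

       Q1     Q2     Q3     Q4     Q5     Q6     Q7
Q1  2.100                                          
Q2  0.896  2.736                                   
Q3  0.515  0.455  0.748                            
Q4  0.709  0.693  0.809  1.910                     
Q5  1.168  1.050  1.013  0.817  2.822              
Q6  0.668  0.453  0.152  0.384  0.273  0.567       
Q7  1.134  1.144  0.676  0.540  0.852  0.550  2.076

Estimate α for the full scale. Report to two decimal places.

α = 0.81

ΣVar(i) = 2.100 + 2.736 + 0.748 + 1.910 + 2.822 + 0.567 + 2.076 = 12.959
Σ_{i<j} σ_ij = 14.951
σ²_total = 12.959 + 2 × 14.951 = 42.861
α = (k/(k−1))·(1 − ΣVar(i)/σ²_total) = (7/6)·(1 − 12.959/42.861) = 0.81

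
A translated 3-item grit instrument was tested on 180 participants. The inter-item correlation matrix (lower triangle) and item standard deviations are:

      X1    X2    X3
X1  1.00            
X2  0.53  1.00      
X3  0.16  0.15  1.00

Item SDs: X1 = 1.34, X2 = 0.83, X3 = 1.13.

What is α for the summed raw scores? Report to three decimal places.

Σσ²ᵢ = 1.34² + 0.83² + 1.13² = 3.7614
Covariances σ_ij = r_ij · s_i · s_j:
  σ(X1,X2) = 0.53 × 1.34 × 0.83 = 0.5895
  σ(X1,X3) = 0.16 × 1.34 × 1.13 = 0.2423
  σ(X2,X3) = 0.15 × 0.83 × 1.13 = 0.1407
σ²_T = Σσ²ᵢ + 2·Σσ_ij = 3.7614 + 2 × 0.9725 = 5.7064
α = (3/2)·(1 − 3.7614/5.7064) = 0.511

α = 0.511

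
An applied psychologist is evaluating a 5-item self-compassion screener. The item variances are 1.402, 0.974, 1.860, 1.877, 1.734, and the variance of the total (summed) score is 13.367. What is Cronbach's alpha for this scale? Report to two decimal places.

Cronbach's alpha = 0.52

Σσ²ᵢ = 1.402 + 0.974 + 1.860 + 1.877 + 1.734 = 7.847
α = (k/(k−1))·(1 − Σσ²ᵢ/total variance) = (5/4)·(1 − 7.847/13.367) = 0.52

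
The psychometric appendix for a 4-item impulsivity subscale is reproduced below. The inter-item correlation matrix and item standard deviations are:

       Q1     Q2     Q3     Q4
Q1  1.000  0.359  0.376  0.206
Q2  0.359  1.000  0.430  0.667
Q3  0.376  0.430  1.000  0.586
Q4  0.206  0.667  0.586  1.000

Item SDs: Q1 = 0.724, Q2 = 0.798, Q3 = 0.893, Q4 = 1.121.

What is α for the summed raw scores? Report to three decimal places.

α = 0.756

Σσ²ᵢ = 0.724² + 0.798² + 0.893² + 1.121² = 3.2151
Covariances σ_ij = r_ij · s_i · s_j:
  σ(Q1,Q2) = 0.359 × 0.724 × 0.798 = 0.2074
  σ(Q1,Q3) = 0.376 × 0.724 × 0.893 = 0.2431
  σ(Q1,Q4) = 0.206 × 0.724 × 1.121 = 0.1672
  σ(Q2,Q3) = 0.430 × 0.798 × 0.893 = 0.3064
  σ(Q2,Q4) = 0.667 × 0.798 × 1.121 = 0.5967
  σ(Q3,Q4) = 0.586 × 0.893 × 1.121 = 0.5866
σ²_T = Σσ²ᵢ + 2·Σσ_ij = 3.2151 + 2 × 2.1074 = 7.4299
α = (4/3)·(1 − 3.2151/7.4299) = 0.756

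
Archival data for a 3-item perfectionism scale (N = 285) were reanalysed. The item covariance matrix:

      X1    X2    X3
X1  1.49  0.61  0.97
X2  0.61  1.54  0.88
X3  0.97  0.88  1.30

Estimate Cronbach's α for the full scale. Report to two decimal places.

Σσ²ᵢ = 1.49 + 1.54 + 1.30 = 4.33
Sum of off-diagonal covariances = 2.46
σ²_T = 4.33 + 2 × 2.46 = 9.25
α = (k/(k−1))·(1 − Σσ²ᵢ/σ²_T) = (3/2)·(1 − 4.33/9.25) = 0.80

α = 0.80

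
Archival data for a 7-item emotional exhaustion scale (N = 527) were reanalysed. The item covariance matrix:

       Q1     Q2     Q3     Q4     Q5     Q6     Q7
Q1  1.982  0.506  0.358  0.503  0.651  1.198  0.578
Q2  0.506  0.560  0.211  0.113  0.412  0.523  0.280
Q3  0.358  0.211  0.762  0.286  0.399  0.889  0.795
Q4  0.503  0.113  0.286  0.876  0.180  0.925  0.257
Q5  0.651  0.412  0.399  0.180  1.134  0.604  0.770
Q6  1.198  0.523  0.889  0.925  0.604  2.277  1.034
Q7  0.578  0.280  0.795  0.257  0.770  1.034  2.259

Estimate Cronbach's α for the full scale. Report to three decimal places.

α = 0.816

ΣVar(i) = 1.982 + 0.560 + 0.762 + 0.876 + 1.134 + 2.277 + 2.259 = 9.850
Sum of off-diagonal covariances = 11.472
σ²_T = 9.850 + 2 × 11.472 = 32.794
α = (k/(k−1))·(1 − ΣVar(i)/σ²_T) = (7/6)·(1 − 9.850/32.794) = 0.816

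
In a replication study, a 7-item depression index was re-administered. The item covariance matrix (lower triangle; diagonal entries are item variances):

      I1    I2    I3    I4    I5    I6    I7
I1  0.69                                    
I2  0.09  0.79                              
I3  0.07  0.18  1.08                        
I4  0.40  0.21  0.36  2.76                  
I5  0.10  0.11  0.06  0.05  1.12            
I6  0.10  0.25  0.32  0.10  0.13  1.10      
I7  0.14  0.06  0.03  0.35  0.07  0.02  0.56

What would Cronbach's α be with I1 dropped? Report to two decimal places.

α = 0.46

Remaining items: I2, I3, I4, I5, I6, I7 (k = 6).
sum of item variances = 0.79 + 1.08 + 2.76 + 1.12 + 1.10 + 0.56 = 7.41
Var(T) = 7.41 + 2 × 2.30 = 12.01
α (item deleted) = (6/5)·(1 − 7.41/12.01) = 0.46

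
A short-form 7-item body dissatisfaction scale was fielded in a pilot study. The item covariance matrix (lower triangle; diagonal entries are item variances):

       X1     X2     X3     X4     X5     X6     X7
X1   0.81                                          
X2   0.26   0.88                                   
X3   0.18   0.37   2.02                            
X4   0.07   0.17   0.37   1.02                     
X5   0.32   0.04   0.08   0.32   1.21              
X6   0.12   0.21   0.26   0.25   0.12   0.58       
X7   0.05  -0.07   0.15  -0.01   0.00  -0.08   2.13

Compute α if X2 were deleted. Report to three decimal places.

α = 0.434

Remaining items: X1, X3, X4, X5, X6, X7 (k = 6).
ΣVar(i) = 0.81 + 2.02 + 1.02 + 1.21 + 0.58 + 2.13 = 7.77
σ²_total = 7.77 + 2 × 2.20 = 12.17
α (item deleted) = (6/5)·(1 − 7.77/12.17) = 0.434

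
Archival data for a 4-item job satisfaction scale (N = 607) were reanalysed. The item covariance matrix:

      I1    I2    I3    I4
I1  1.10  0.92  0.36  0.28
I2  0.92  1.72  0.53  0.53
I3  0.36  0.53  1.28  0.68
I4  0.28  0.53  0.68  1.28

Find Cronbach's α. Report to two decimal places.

Σσᵢ² = 1.10 + 1.72 + 1.28 + 1.28 = 5.38
Sum of off-diagonal covariances = 3.30
total variance = 5.38 + 2 × 3.30 = 11.98
α = (k/(k−1))·(1 − Σσᵢ²/total variance) = (4/3)·(1 − 5.38/11.98) = 0.73

Cronbach's α = 0.73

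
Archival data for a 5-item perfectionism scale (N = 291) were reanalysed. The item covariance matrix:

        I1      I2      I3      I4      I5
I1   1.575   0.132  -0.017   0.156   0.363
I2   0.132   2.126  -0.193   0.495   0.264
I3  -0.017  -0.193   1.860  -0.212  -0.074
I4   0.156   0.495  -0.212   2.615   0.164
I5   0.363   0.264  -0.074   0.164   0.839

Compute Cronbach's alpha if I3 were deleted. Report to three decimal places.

Remaining items: I1, I2, I4, I5 (k = 4).
Σσ²ᵢ = 1.575 + 2.126 + 2.615 + 0.839 = 7.155
Var(T) = 7.155 + 2 × 1.574 = 10.303
α (item deleted) = (4/3)·(1 − 7.155/10.303) = 0.407

Cronbach's alpha = 0.407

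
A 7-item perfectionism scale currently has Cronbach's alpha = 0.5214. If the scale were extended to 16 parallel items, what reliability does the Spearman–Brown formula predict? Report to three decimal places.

predicted reliability = 0.713

Length factor m = 16/7 = 2.2857
α' = m·α / (1 + (m−1)·α)
   = 16/7 × 0.5214 / (1 + (16/7 − 1) × 0.5214)
   = 1.1918 / 1.6704 = 0.713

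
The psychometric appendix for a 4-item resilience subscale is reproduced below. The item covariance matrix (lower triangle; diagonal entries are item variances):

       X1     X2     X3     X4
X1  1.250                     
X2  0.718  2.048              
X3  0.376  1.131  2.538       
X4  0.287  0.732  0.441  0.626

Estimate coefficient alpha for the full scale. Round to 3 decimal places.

Σσ²ᵢ = 1.250 + 2.048 + 2.538 + 0.626 = 6.462
Sum of the distinct covariances = 3.685
σ²_T = 6.462 + 2 × 3.685 = 13.832
α = (k/(k−1))·(1 − Σσ²ᵢ/σ²_T) = (4/3)·(1 − 6.462/13.832) = 0.710

coefficient alpha = 0.710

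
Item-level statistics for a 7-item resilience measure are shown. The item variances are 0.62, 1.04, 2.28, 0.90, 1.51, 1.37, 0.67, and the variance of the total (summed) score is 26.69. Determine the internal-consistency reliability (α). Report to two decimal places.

α = 0.80

Σσᵢ² = 0.62 + 1.04 + 2.28 + 0.90 + 1.51 + 1.37 + 0.67 = 8.39
α = (k/(k−1))·(1 − Σσᵢ²/σ²_total) = (7/6)·(1 − 8.39/26.69) = 0.80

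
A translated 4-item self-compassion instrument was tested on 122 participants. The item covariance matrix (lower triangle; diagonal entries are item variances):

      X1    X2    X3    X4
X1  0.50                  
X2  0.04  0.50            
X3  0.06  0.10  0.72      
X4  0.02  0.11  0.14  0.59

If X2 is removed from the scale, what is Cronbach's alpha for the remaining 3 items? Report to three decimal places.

Remaining items: X1, X3, X4 (k = 3).
ΣVar(i) = 0.50 + 0.72 + 0.59 = 1.81
total variance = 1.81 + 2 × 0.22 = 2.25
α (item deleted) = (3/2)·(1 − 1.81/2.25) = 0.293

α = 0.293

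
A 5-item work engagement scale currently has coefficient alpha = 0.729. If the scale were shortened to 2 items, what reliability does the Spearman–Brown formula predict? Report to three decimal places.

Length factor m = 2/5 = 0.4000
α' = m·α / (1 − (1−m)·α)
   = 2/5 × 0.729 / (1 − (1 − 2/5) × 0.729)
   = 0.2916 / 0.5626 = 0.518

predicted reliability = 0.518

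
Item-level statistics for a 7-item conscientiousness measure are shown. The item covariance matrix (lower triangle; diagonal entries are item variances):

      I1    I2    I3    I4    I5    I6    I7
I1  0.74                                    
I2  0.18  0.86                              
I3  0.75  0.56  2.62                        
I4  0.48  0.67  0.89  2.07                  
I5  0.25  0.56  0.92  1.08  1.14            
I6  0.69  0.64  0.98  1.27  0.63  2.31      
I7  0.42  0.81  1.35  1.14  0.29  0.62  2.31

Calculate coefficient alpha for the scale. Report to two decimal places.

coefficient alpha = 0.84

sum of item variances = 0.74 + 0.86 + 2.62 + 2.07 + 1.14 + 2.31 + 2.31 = 12.05
Sum of off-diagonal covariances = 15.18
total variance = 12.05 + 2 × 15.18 = 42.41
α = (k/(k−1))·(1 − sum of item variances/total variance) = (7/6)·(1 − 12.05/42.41) = 0.84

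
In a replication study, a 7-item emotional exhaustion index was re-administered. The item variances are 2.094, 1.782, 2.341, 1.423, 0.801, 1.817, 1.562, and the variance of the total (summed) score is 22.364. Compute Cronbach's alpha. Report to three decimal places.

α = 0.550

Σσ²ᵢ = 2.094 + 1.782 + 2.341 + 1.423 + 0.801 + 1.817 + 1.562 = 11.820
α = (k/(k−1))·(1 − Σσ²ᵢ/σ²_total) = (7/6)·(1 − 11.820/22.364) = 0.550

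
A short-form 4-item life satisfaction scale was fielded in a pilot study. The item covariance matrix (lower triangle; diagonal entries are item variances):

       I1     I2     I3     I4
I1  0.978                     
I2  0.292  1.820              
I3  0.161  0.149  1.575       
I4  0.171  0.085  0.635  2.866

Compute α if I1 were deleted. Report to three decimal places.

Remaining items: I2, I3, I4 (k = 3).
Σσᵢ² = 1.820 + 1.575 + 2.866 = 6.261
σ²_total = 6.261 + 2 × 0.869 = 7.999
α (item deleted) = (3/2)·(1 − 6.261/7.999) = 0.326

α = 0.326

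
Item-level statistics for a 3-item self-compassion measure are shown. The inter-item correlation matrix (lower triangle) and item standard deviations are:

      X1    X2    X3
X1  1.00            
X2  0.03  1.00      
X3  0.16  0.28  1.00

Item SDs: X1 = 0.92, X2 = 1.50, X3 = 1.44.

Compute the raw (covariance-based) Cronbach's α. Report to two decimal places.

Σσ²ᵢ = 0.92² + 1.50² + 1.44² = 5.1700
Covariances σ_ij = r_ij · s_i · s_j:
  σ(X1,X2) = 0.03 × 0.92 × 1.50 = 0.0414
  σ(X1,X3) = 0.16 × 0.92 × 1.44 = 0.2120
  σ(X2,X3) = 0.28 × 1.50 × 1.44 = 0.6048
σ²_T = Σσ²ᵢ + 2·Σσ_ij = 5.1700 + 2 × 0.8582 = 6.8864
α = (3/2)·(1 − 5.1700/6.8864) = 0.37

α = 0.37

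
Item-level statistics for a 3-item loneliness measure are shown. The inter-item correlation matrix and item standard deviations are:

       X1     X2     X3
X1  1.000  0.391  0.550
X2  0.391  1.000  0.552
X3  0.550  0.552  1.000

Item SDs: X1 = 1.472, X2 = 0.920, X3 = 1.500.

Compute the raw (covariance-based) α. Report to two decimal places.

Σσ²ᵢ = 1.472² + 0.920² + 1.500² = 5.2632
Covariances σ_ij = r_ij · s_i · s_j:
  σ(X1,X2) = 0.391 × 1.472 × 0.920 = 0.5295
  σ(X1,X3) = 0.550 × 1.472 × 1.500 = 1.2144
  σ(X2,X3) = 0.552 × 0.920 × 1.500 = 0.7618
σ²_T = Σσ²ᵢ + 2·Σσ_ij = 5.2632 + 2 × 2.5057 = 10.2746
α = (3/2)·(1 − 5.2632/10.2746) = 0.73

α = 0.73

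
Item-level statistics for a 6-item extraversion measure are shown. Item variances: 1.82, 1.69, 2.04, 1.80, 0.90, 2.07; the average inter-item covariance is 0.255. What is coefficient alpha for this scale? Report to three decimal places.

coefficient alpha = 0.511

ΣVar(i) = 1.82 + 1.69 + 2.04 + 1.80 + 0.90 + 2.07 = 10.32
Sum of the 15 distinct covariances = 15 × 0.255 = 3.825
Var(T) = ΣVar(i) + 2·Σcov = 10.32 + 2 × 3.825 = 17.970
α = (6/5)·(1 − 10.32/17.970) = 0.511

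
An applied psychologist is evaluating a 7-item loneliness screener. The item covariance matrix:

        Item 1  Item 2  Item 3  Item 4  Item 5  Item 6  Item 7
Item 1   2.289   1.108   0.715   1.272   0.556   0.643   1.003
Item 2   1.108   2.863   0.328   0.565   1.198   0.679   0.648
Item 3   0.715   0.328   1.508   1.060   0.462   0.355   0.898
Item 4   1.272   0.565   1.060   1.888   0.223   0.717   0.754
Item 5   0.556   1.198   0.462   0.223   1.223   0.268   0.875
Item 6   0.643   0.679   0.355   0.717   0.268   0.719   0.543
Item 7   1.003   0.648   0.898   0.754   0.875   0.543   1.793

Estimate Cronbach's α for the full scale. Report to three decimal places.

ΣVar(i) = 2.289 + 2.863 + 1.508 + 1.888 + 1.223 + 0.719 + 1.793 = 12.283
Sum of off-diagonal covariances = 14.870
total variance = 12.283 + 2 × 14.870 = 42.023
α = (k/(k−1))·(1 − ΣVar(i)/total variance) = (7/6)·(1 − 12.283/42.023) = 0.826

Cronbach's α = 0.826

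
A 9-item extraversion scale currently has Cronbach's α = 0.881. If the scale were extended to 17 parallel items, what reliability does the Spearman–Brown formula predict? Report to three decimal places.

Length factor m = 17/9 = 1.8889
α' = m·α / (1 + (m−1)·α)
   = 17/9 × 0.881 / (1 + (17/9 − 1) × 0.881)
   = 1.6641 / 1.7831 = 0.933

predicted reliability = 0.933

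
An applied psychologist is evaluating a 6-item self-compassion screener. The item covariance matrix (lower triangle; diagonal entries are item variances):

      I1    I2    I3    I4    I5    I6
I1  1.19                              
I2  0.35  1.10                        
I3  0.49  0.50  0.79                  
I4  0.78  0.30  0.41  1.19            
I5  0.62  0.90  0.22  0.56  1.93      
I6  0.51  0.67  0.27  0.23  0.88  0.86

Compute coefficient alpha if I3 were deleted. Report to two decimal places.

coefficient alpha = 0.81

Remaining items: I1, I2, I4, I5, I6 (k = 5).
Σσ²ᵢ = 1.19 + 1.10 + 1.19 + 1.93 + 0.86 = 6.27
total variance = 6.27 + 2 × 5.80 = 17.87
α (item deleted) = (5/4)·(1 − 6.27/17.87) = 0.81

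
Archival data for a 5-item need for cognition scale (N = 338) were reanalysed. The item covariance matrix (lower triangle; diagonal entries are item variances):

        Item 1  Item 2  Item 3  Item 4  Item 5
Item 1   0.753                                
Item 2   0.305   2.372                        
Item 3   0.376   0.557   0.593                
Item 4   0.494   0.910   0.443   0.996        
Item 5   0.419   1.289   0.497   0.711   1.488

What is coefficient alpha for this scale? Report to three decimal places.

α = 0.824

ΣVar(i) = 0.753 + 2.372 + 0.593 + 0.996 + 1.488 = 6.202
Sum of off-diagonal covariances = 6.001
σ²_T = 6.202 + 2 × 6.001 = 18.204
α = (k/(k−1))·(1 − ΣVar(i)/σ²_T) = (5/4)·(1 − 6.202/18.204) = 0.824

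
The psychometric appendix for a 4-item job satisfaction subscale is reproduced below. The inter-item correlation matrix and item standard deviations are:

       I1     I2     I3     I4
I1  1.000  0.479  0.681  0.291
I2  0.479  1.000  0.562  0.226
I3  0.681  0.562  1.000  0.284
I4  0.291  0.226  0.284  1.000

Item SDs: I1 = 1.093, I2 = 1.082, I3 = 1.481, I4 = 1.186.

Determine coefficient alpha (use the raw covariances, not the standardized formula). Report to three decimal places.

Σσ²ᵢ = 1.093² + 1.082² + 1.481² + 1.186² = 5.9653
Covariances σ_ij = r_ij · s_i · s_j:
  σ(I1,I2) = 0.479 × 1.093 × 1.082 = 0.5665
  σ(I1,I3) = 0.681 × 1.093 × 1.481 = 1.1024
  σ(I1,I4) = 0.291 × 1.093 × 1.186 = 0.3772
  σ(I2,I3) = 0.562 × 1.082 × 1.481 = 0.9006
  σ(I2,I4) = 0.226 × 1.082 × 1.186 = 0.2900
  σ(I3,I4) = 0.284 × 1.481 × 1.186 = 0.4988
σ²_T = Σσ²ᵢ + 2·Σσ_ij = 5.9653 + 2 × 3.7355 = 13.4363
α = (4/3)·(1 − 5.9653/13.4363) = 0.741

α = 0.741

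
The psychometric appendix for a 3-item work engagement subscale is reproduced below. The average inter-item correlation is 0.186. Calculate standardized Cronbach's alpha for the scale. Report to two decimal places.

Standardized α = k·r̄ / (1 + (k−1)·r̄) = 3 × 0.186 / (1 + 2 × 0.186)
  = 0.5580 / 1.3720 = 0.41

standardized Cronbach's alpha = 0.41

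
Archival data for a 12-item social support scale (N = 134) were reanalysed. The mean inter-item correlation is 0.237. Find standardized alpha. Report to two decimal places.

Standardized α = k·r̄ / (1 + (k−1)·r̄) = 12 × 0.237 / (1 + 11 × 0.237)
  = 2.8440 / 3.6070 = 0.79

α = 0.79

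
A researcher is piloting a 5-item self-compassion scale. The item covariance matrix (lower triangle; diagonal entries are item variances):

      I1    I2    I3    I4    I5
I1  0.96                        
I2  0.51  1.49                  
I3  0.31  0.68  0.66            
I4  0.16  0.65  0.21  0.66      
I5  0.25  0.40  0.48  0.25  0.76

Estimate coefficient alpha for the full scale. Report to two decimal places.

α = 0.79

Σσ²ᵢ = 0.96 + 1.49 + 0.66 + 0.66 + 0.76 = 4.53
Sum of off-diagonal covariances = 3.90
Var(T) = 4.53 + 2 × 3.90 = 12.33
α = (k/(k−1))·(1 − Σσ²ᵢ/Var(T)) = (5/4)·(1 − 4.53/12.33) = 0.79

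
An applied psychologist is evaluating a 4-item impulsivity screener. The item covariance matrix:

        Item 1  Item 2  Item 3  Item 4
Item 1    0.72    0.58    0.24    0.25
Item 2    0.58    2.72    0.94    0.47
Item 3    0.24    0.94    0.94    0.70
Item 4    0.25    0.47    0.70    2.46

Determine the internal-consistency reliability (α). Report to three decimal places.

α = 0.642

ΣVar(i) = 0.72 + 2.72 + 0.94 + 2.46 = 6.84
Sum of the distinct covariances = 3.18
Var(T) = 6.84 + 2 × 3.18 = 13.20
α = (k/(k−1))·(1 − ΣVar(i)/Var(T)) = (4/3)·(1 − 6.84/13.20) = 0.642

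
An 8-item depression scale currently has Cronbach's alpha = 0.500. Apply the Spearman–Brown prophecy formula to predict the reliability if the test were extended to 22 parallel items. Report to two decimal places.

Length factor m = 22/8 = 2.7500
α' = m·α / (1 + (m−1)·α)
   = 22/8 × 0.500 / (1 + (22/8 − 1) × 0.500)
   = 1.3750 / 1.8750 = 0.73

predicted reliability = 0.73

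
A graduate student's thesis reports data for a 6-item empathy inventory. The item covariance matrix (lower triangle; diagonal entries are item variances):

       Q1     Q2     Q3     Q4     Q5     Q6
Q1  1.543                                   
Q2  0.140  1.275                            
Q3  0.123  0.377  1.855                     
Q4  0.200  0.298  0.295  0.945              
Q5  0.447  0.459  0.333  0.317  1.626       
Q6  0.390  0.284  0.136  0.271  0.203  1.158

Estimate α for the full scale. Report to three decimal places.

α = 0.605

Σσᵢ² = 1.543 + 1.275 + 1.855 + 0.945 + 1.626 + 1.158 = 8.402
Σ_{i<j} σ_ij = 4.273
Var(T) = 8.402 + 2 × 4.273 = 16.948
α = (k/(k−1))·(1 − Σσᵢ²/Var(T)) = (6/5)·(1 − 8.402/16.948) = 0.605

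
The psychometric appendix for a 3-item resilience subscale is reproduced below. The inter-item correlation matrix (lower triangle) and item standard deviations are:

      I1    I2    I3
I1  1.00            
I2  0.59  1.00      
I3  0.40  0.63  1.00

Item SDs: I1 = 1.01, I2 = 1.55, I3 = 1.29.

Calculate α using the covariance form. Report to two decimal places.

Σσ²ᵢ = 1.01² + 1.55² + 1.29² = 5.0867
Covariances σ_ij = r_ij · s_i · s_j:
  σ(I1,I2) = 0.59 × 1.01 × 1.55 = 0.9236
  σ(I1,I3) = 0.40 × 1.01 × 1.29 = 0.5212
  σ(I2,I3) = 0.63 × 1.55 × 1.29 = 1.2597
σ²_T = Σσ²ᵢ + 2·Σσ_ij = 5.0867 + 2 × 2.7045 = 10.4957
α = (3/2)·(1 − 5.0867/10.4957) = 0.77

α = 0.77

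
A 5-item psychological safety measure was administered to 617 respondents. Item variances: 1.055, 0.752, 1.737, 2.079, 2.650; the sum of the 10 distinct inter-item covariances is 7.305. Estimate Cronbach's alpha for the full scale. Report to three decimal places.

α = 0.798

Σσ²ᵢ = 1.055 + 0.752 + 1.737 + 2.079 + 2.650 = 8.273
Sum of distinct covariances = 7.305
Var(T) = Σσ²ᵢ + 2·Σcov = 8.273 + 2 × 7.305 = 22.883
α = (5/4)·(1 − 8.273/22.883) = 0.798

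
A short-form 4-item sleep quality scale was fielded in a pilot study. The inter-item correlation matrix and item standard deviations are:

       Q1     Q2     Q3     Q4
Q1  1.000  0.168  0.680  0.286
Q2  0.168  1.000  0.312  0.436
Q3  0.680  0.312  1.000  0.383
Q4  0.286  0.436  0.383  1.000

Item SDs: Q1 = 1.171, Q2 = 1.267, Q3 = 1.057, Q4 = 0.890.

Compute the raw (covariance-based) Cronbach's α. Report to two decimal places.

α = 0.69

Σσ²ᵢ = 1.171² + 1.267² + 1.057² + 0.890² = 4.8859
Covariances σ_ij = r_ij · s_i · s_j:
  σ(Q1,Q2) = 0.168 × 1.171 × 1.267 = 0.2493
  σ(Q1,Q3) = 0.680 × 1.171 × 1.057 = 0.8417
  σ(Q1,Q4) = 0.286 × 1.171 × 0.890 = 0.2981
  σ(Q2,Q3) = 0.312 × 1.267 × 1.057 = 0.4178
  σ(Q2,Q4) = 0.436 × 1.267 × 0.890 = 0.4916
  σ(Q3,Q4) = 0.383 × 1.057 × 0.890 = 0.3603
σ²_T = Σσ²ᵢ + 2·Σσ_ij = 4.8859 + 2 × 2.6588 = 10.2035
α = (4/3)·(1 − 4.8859/10.2035) = 0.69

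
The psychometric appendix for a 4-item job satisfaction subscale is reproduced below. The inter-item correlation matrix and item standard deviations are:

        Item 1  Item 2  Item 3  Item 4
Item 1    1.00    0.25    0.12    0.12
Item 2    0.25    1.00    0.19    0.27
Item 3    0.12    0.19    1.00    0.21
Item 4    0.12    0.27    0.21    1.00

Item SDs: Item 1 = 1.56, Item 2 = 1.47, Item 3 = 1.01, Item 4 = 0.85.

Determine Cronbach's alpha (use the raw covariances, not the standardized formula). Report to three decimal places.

Σσ²ᵢ = 1.56² + 1.47² + 1.01² + 0.85² = 6.3371
Covariances σ_ij = r_ij · s_i · s_j:
  σ(Item 1,Item 2) = 0.25 × 1.56 × 1.47 = 0.5733
  σ(Item 1,Item 3) = 0.12 × 1.56 × 1.01 = 0.1891
  σ(Item 1,Item 4) = 0.12 × 1.56 × 0.85 = 0.1591
  σ(Item 2,Item 3) = 0.19 × 1.47 × 1.01 = 0.2821
  σ(Item 2,Item 4) = 0.27 × 1.47 × 0.85 = 0.3374
  σ(Item 3,Item 4) = 0.21 × 1.01 × 0.85 = 0.1803
σ²_T = Σσ²ᵢ + 2·Σσ_ij = 6.3371 + 2 × 1.7213 = 9.7797
α = (4/3)·(1 − 6.3371/9.7797) = 0.469

Cronbach's alpha = 0.469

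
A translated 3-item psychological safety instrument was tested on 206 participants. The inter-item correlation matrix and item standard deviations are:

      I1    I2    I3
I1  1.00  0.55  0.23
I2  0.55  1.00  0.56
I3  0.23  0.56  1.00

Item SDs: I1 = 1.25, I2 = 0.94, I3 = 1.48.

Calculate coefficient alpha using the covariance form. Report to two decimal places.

coefficient alpha = 0.67

Σσ²ᵢ = 1.25² + 0.94² + 1.48² = 4.6365
Covariances σ_ij = r_ij · s_i · s_j:
  σ(I1,I2) = 0.55 × 1.25 × 0.94 = 0.6462
  σ(I1,I3) = 0.23 × 1.25 × 1.48 = 0.4255
  σ(I2,I3) = 0.56 × 0.94 × 1.48 = 0.7791
σ²_T = Σσ²ᵢ + 2·Σσ_ij = 4.6365 + 2 × 1.8508 = 8.3381
α = (3/2)·(1 − 4.6365/8.3381) = 0.67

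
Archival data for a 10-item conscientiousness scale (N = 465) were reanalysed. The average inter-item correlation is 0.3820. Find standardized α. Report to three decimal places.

α = 0.861

Standardized α = k·r̄ / (1 + (k−1)·r̄) = 10 × 0.3820 / (1 + 9 × 0.3820)
  = 3.8200 / 4.4380 = 0.861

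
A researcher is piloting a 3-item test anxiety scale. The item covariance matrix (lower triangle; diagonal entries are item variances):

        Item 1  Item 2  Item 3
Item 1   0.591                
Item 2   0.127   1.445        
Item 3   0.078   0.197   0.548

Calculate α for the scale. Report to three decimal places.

α = 0.356

sum of item variances = 0.591 + 1.445 + 0.548 = 2.584
Sum of off-diagonal covariances = 0.402
σ²_T = 2.584 + 2 × 0.402 = 3.388
α = (k/(k−1))·(1 − sum of item variances/σ²_T) = (3/2)·(1 − 2.584/3.388) = 0.356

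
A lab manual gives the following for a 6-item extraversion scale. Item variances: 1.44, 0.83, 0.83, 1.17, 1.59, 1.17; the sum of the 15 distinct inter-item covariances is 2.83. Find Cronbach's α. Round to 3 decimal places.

α = 0.535

Σσ²ᵢ = 1.44 + 0.83 + 0.83 + 1.17 + 1.59 + 1.17 = 7.03
Sum of distinct covariances = 2.83
total variance = Σσ²ᵢ + 2·Σcov = 7.03 + 2 × 2.83 = 12.69
α = (6/5)·(1 − 7.03/12.69) = 0.535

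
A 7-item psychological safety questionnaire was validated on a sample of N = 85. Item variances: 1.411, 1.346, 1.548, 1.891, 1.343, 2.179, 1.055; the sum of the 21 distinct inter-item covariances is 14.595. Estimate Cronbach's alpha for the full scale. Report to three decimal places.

ΣVar(i) = 1.411 + 1.346 + 1.548 + 1.891 + 1.343 + 2.179 + 1.055 = 10.773
Sum of distinct covariances = 14.595
σ²_T = ΣVar(i) + 2·Σcov = 10.773 + 2 × 14.595 = 39.963
α = (7/6)·(1 − 10.773/39.963) = 0.852

α = 0.852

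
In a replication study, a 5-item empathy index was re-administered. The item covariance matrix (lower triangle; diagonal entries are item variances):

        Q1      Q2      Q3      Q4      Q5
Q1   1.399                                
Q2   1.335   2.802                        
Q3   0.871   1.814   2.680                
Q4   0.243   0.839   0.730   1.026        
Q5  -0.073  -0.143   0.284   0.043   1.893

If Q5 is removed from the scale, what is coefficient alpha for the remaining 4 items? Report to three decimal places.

Remaining items: Q1, Q2, Q3, Q4 (k = 4).
sum of item variances = 1.399 + 2.802 + 2.680 + 1.026 = 7.907
total variance = 7.907 + 2 × 5.832 = 19.571
α (item deleted) = (4/3)·(1 − 7.907/19.571) = 0.795

α = 0.795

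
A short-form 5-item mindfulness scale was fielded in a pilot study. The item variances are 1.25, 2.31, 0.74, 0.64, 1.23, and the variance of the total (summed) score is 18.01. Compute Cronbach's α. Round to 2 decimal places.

Σσᵢ² = 1.25 + 2.31 + 0.74 + 0.64 + 1.23 = 6.17
α = (k/(k−1))·(1 − Σσᵢ²/σ²_T) = (5/4)·(1 − 6.17/18.01) = 0.82

α = 0.82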